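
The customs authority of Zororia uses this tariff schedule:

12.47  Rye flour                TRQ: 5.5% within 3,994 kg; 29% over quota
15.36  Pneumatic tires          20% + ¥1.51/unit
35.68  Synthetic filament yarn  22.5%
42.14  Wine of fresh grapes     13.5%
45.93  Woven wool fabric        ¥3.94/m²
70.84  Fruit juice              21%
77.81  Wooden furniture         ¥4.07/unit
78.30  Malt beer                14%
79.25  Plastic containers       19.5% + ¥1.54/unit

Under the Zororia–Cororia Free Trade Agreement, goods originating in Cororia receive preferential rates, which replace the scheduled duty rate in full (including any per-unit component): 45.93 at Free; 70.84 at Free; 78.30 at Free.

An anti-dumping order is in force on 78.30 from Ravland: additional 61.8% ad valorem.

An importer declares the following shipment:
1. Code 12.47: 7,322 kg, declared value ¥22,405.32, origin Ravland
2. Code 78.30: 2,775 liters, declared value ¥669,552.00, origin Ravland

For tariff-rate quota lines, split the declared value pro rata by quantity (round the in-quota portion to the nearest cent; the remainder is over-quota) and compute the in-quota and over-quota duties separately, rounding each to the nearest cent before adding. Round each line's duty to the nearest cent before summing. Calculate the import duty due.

Line 1 (12.47, Ravland, 7,322 kg, ¥22,405.32):
Code 12.47 is under a tariff-rate quota (threshold 3,994 kg). In-quota: 3,994 kg at 5.5%; over-quota: 3,328 kg at 29%.
Pro-rata value split: in-quota = ¥22,405.32 × 3,994/7,322 = ¥12,221.64; over-quota = ¥22,405.32 − ¥12,221.64 = ¥10,183.68.
In-quota duty = ¥12,221.64 × 5.5% = ¥672.19. Over-quota duty = ¥10,183.68 × 29% = ¥2,953.27.
Line duty = ¥672.19 + ¥2,953.27 = ¥3,625.46.
Line 2 (78.30, Ravland, 2,775 liters, ¥669,552.00):
Base rate for 78.30 is 14%.
78.30 has an FTA preferential rate, but origin Ravland is not Cororia; base rate stands.
Additional duty on 78.30 from Ravland: +61.8%. Applied ad valorem rate: 14% + 61.8% = 75.8%.
Duty = ¥669,552.00 × 75.8% = ¥507,520.42.
Total = ¥3,625.46 + ¥507,520.42 = ¥511,145.88.

¥511,145.88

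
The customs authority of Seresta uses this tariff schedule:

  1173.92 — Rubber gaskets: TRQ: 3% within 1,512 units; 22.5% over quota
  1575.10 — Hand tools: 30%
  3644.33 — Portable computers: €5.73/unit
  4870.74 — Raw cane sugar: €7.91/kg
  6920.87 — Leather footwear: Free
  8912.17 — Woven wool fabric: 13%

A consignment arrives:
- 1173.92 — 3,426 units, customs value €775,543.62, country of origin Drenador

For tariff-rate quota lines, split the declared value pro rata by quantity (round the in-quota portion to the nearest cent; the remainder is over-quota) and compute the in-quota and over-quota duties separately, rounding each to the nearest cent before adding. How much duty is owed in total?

€107,754.38

Line 1 (1173.92, Drenador, 3,426 units, €775,543.62):
Code 1173.92 is under a tariff-rate quota (threshold 1,512 units). In-quota: 1,512 units at 3%; over-quota: 1,914 units at 22.5%.
Pro-rata value split: in-quota = €775,543.62 × 1,512/3,426 = €342,271.44; over-quota = €775,543.62 − €342,271.44 = €433,272.18.
In-quota duty = €342,271.44 × 3% = €10,268.14. Over-quota duty = €433,272.18 × 22.5% = €97,486.24.
Line duty = €10,268.14 + €97,486.24 = €107,754.38.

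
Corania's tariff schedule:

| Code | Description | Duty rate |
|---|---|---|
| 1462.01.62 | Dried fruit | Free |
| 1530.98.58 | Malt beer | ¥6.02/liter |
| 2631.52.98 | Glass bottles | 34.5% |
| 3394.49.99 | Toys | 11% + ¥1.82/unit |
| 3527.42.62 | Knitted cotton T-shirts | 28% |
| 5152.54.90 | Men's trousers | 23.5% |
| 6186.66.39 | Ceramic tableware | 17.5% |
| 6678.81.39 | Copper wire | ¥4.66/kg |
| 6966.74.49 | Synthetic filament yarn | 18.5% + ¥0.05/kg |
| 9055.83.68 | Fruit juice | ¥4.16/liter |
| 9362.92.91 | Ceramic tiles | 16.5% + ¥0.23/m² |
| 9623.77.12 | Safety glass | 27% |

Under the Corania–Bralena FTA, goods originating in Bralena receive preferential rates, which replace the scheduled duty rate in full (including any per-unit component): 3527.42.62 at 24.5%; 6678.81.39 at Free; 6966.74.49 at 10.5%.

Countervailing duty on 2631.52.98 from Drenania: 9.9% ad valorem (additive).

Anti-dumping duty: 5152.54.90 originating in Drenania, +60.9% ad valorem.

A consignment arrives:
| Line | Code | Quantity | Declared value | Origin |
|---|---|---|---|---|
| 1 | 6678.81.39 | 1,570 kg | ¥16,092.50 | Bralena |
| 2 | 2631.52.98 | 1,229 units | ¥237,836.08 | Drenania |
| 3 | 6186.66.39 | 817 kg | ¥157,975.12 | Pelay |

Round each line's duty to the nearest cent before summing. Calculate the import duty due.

¥133,244.87

Line 1 (6678.81.39, Bralena, 1,570 kg, ¥16,092.50):
Base rate for 6678.81.39 is ¥4.66/kg.
Origin Bralena qualifies under the Corania–Bralena agreement and 6678.81.39 is covered: preferential rate Free applies instead.
Duty = ¥16,092.50 × 0% = ¥0.00.
Line 2 (2631.52.98, Drenania, 1,229 units, ¥237,836.08):
Base rate for 2631.52.98 is 34.5%.
Additional duty on 2631.52.98 from Drenania: +9.9%. Applied ad valorem rate: 34.5% + 9.9% = 44.4%.
Duty = ¥237,836.08 × 44.4% = ¥105,599.22.
Line 3 (6186.66.39, Pelay, 817 kg, ¥157,975.12):
Base rate for 6186.66.39 is 17.5%.
Duty = ¥157,975.12 × 17.5% = ¥27,645.65.
Total = ¥0.00 + ¥105,599.22 + ¥27,645.65 = ¥133,244.87.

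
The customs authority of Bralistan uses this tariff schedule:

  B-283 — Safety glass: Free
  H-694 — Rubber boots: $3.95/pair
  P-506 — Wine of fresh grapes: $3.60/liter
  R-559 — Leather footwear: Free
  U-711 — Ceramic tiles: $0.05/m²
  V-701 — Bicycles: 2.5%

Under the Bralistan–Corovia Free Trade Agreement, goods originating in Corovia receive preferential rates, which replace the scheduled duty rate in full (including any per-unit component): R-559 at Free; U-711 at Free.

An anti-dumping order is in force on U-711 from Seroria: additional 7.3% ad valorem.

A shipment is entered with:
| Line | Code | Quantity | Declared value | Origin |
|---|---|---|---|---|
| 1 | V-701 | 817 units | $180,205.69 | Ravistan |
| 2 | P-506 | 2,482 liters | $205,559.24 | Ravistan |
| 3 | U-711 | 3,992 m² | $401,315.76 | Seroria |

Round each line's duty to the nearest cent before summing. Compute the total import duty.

$42,935.99

Line 1 (V-701, Ravistan, 817 units, $180,205.69):
Base rate for V-701 is 2.5%.
Duty = $180,205.69 × 2.5% = $4,505.14.
Line 2 (P-506, Ravistan, 2,482 liters, $205,559.24):
Base rate for P-506 is $3.60/liter.
Duty = 2,482 × $3.60 = $8,935.20.
Line 3 (U-711, Seroria, 3,992 m², $401,315.76):
Base rate for U-711 is $0.05/m².
U-711 has an FTA preferential rate, but origin Seroria is not Corovia; base rate stands.
Additional duty on U-711 from Seroria: +7.3% ad valorem. Applied ad valorem rate = 7.3%.
Duty = $401,315.76 × 7.3% + 3,992 × $0.05 = $29,495.65.
Total = $4,505.14 + $8,935.20 + $29,495.65 = $42,935.99.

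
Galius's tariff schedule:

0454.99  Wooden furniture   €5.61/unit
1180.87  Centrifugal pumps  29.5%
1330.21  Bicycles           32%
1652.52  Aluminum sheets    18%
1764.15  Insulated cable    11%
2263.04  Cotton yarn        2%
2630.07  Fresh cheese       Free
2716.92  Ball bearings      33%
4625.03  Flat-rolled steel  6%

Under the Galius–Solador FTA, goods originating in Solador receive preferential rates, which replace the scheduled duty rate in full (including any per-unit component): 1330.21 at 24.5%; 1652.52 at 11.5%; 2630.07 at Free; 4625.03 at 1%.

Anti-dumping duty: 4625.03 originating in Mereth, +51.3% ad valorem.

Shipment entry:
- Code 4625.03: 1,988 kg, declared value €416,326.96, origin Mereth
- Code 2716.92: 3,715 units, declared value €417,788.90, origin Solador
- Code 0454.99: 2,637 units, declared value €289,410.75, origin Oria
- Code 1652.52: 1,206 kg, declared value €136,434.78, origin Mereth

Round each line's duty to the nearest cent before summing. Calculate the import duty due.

Line 1 (4625.03, Mereth, 1,988 kg, €416,326.96):
Base rate for 4625.03 is 6%.
4625.03 has an FTA preferential rate, but origin Mereth is not Solador; base rate stands.
Additional duty on 4625.03 from Mereth: +51.3%. Applied ad valorem rate: 6% + 51.3% = 57.3%.
Duty = €416,326.96 × 57.3% = €238,555.35.
Line 2 (2716.92, Solador, 3,715 units, €417,788.90):
Base rate for 2716.92 is 33%.
Origin Solador is the FTA partner but 2716.92 is not on the preference list; base rate stands.
Duty = €417,788.90 × 33% = €137,870.34.
Line 3 (0454.99, Oria, 2,637 units, €289,410.75):
Base rate for 0454.99 is €5.61/unit.
Duty = 2,637 × €5.61 = €14,793.57.
Line 4 (1652.52, Mereth, 1,206 kg, €136,434.78):
Base rate for 1652.52 is 18%.
1652.52 has an FTA preferential rate, but origin Mereth is not Solador; base rate stands.
Duty = €136,434.78 × 18% = €24,558.26.
Total = €238,555.35 + €137,870.34 + €14,793.57 + €24,558.26 = €415,777.52.

€415,777.52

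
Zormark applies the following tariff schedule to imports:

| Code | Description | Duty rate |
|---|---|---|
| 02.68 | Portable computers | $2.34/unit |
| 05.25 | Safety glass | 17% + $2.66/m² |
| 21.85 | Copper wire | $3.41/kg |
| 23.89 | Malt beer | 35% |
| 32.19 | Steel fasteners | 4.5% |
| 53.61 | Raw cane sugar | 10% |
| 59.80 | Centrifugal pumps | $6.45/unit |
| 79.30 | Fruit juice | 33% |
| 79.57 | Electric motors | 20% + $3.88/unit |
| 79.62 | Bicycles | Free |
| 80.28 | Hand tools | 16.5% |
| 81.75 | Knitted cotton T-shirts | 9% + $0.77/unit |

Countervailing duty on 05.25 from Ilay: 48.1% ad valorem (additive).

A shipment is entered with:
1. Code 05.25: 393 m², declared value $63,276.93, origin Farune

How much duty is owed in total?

$11,802.46

Line 1 (05.25, Farune, 393 m², $63,276.93):
Base rate for 05.25 is 17% + $2.66/m².
The additional-duty order on 05.25 targets Ilay, not Farune; it does not apply.
Duty = $63,276.93 × 17% + 393 × $2.66 = $11,802.46.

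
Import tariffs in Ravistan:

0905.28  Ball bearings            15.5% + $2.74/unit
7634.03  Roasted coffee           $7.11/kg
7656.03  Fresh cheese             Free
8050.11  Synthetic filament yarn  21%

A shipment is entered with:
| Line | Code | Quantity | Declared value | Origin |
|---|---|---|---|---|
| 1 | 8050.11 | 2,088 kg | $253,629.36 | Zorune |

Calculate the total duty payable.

$53,262.17

Line 1 (8050.11, Zorune, 2,088 kg, $253,629.36):
Base rate for 8050.11 is 21%.
Duty = $253,629.36 × 21% = $53,262.17.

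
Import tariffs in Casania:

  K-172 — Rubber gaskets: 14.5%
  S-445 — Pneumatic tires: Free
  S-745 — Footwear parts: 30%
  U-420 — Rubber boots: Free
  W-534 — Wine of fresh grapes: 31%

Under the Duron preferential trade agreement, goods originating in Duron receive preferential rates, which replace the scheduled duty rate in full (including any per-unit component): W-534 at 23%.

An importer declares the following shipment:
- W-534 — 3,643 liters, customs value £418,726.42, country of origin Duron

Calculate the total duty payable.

£96,307.08

Line 1 (W-534, Duron, 3,643 liters, £418,726.42):
Base rate for W-534 is 31%.
Origin Duron qualifies under the Casania–Duron agreement and W-534 is covered: preferential rate 23% applies instead.
Duty = £418,726.42 × 23% = £96,307.08.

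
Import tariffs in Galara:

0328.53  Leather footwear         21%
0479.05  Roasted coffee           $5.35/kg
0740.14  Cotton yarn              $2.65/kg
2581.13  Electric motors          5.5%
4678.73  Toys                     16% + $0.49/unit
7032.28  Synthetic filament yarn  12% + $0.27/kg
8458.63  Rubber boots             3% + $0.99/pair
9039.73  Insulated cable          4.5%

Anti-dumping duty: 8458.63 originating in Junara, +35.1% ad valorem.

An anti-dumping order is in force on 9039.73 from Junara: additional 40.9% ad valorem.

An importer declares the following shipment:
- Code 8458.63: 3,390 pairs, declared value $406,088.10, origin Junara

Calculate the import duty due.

$158,075.67

Line 1 (8458.63, Junara, 3,390 pairs, $406,088.10):
Base rate for 8458.63 is 3% + $0.99/pair.
Additional duty on 8458.63 from Junara: +35.1%. Applied ad valorem rate: 3% + 35.1% = 38.1%.
Duty = $406,088.10 × 38.1% + 3,390 × $0.99 = $158,075.67.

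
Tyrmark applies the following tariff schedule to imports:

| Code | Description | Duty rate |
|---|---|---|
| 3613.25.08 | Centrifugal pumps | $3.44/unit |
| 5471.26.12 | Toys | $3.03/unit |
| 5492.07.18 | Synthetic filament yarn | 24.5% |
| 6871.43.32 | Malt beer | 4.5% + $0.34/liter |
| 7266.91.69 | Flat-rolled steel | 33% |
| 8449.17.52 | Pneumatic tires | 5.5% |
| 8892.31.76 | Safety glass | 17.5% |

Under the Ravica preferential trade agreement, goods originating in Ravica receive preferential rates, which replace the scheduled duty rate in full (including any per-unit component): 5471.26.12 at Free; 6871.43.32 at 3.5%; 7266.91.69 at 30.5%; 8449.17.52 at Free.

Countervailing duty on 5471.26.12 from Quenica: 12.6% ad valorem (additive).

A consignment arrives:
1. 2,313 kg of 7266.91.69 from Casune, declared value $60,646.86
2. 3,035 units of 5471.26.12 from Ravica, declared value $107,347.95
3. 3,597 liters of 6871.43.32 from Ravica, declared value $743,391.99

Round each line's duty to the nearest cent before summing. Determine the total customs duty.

Line 1 (7266.91.69, Casune, 2,313 kg, $60,646.86):
Base rate for 7266.91.69 is 33%.
7266.91.69 has an FTA preferential rate, but origin Casune is not Ravica; base rate stands.
Duty = $60,646.86 × 33% = $20,013.46.
Line 2 (5471.26.12, Ravica, 3,035 units, $107,347.95):
Base rate for 5471.26.12 is $3.03/unit.
Origin Ravica qualifies under the Tyrmark–Ravica agreement and 5471.26.12 is covered: preferential rate Free applies instead.
The additional-duty order on 5471.26.12 targets Quenica, not Ravica; it does not apply.
Duty = $107,347.95 × 0% = $0.00.
Line 3 (6871.43.32, Ravica, 3,597 liters, $743,391.99):
Base rate for 6871.43.32 is 4.5% + $0.34/liter.
Origin Ravica qualifies under the Tyrmark–Ravica agreement and 6871.43.32 is covered: preferential rate 3.5% applies instead.
Duty = $743,391.99 × 3.5% = $26,018.72.
Total = $20,013.46 + $0.00 + $26,018.72 = $46,032.18.

$46,032.18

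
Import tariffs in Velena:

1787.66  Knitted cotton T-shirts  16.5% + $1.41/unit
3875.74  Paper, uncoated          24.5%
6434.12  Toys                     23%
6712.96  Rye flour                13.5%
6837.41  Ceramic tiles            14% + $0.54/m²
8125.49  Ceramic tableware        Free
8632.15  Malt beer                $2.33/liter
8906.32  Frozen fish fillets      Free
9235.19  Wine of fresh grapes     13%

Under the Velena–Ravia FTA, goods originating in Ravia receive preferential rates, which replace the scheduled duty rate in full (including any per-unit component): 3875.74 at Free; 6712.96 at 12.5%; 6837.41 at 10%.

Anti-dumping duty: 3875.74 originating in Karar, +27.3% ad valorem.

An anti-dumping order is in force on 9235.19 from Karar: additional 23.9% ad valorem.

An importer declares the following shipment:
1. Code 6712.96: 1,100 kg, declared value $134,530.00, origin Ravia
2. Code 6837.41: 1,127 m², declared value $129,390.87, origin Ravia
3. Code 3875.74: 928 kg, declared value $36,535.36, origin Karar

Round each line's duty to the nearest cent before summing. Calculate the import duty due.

$48,680.66

Line 1 (6712.96, Ravia, 1,100 kg, $134,530.00):
Base rate for 6712.96 is 13.5%.
Origin Ravia qualifies under the Velena–Ravia agreement and 6712.96 is covered: preferential rate 12.5% applies instead.
Duty = $134,530.00 × 12.5% = $16,816.25.
Line 2 (6837.41, Ravia, 1,127 m², $129,390.87):
Base rate for 6837.41 is 14% + $0.54/m².
Origin Ravia qualifies under the Velena–Ravia agreement and 6837.41 is covered: preferential rate 10% applies instead.
Duty = $129,390.87 × 10% = $12,939.09.
Line 3 (3875.74, Karar, 928 kg, $36,535.36):
Base rate for 3875.74 is 24.5%.
3875.74 has an FTA preferential rate, but origin Karar is not Ravia; base rate stands.
Additional duty on 3875.74 from Karar: +27.3%. Applied ad valorem rate: 24.5% + 27.3% = 51.8%.
Duty = $36,535.36 × 51.8% = $18,925.32.
Total = $16,816.25 + $12,939.09 + $18,925.32 = $48,680.66.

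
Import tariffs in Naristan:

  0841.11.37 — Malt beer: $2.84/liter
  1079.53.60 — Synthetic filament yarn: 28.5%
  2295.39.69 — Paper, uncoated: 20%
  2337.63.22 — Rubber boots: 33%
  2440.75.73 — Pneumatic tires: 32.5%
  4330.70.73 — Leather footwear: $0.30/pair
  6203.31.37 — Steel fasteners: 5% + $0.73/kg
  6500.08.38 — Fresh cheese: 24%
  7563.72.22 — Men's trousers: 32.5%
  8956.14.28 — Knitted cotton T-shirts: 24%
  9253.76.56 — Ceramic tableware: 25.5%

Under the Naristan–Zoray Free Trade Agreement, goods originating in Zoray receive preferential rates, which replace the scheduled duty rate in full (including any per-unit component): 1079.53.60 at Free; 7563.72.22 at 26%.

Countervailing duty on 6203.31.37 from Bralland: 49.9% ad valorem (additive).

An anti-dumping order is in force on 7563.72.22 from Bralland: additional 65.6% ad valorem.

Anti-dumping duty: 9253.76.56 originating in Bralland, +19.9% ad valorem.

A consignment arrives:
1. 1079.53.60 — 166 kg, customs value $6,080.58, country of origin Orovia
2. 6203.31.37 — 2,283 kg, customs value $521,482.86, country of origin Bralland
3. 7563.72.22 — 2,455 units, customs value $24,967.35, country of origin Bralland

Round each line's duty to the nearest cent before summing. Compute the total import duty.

Line 1 (1079.53.60, Orovia, 166 kg, $6,080.58):
Base rate for 1079.53.60 is 28.5%.
1079.53.60 has an FTA preferential rate, but origin Orovia is not Zoray; base rate stands.
Duty = $6,080.58 × 28.5% = $1,732.97.
Line 2 (6203.31.37, Bralland, 2,283 kg, $521,482.86):
Base rate for 6203.31.37 is 5% + $0.73/kg.
Additional duty on 6203.31.37 from Bralland: +49.9%. Applied ad valorem rate: 5% + 49.9% = 54.9%.
Duty = $521,482.86 × 54.9% + 2,283 × $0.73 = $287,960.68.
Line 3 (7563.72.22, Bralland, 2,455 units, $24,967.35):
Base rate for 7563.72.22 is 32.5%.
7563.72.22 has an FTA preferential rate, but origin Bralland is not Zoray; base rate stands.
Additional duty on 7563.72.22 from Bralland: +65.6%. Applied ad valorem rate: 32.5% + 65.6% = 98.1%.
Duty = $24,967.35 × 98.1% = $24,492.97.
Total = $1,732.97 + $287,960.68 + $24,492.97 = $314,186.62.

$314,186.62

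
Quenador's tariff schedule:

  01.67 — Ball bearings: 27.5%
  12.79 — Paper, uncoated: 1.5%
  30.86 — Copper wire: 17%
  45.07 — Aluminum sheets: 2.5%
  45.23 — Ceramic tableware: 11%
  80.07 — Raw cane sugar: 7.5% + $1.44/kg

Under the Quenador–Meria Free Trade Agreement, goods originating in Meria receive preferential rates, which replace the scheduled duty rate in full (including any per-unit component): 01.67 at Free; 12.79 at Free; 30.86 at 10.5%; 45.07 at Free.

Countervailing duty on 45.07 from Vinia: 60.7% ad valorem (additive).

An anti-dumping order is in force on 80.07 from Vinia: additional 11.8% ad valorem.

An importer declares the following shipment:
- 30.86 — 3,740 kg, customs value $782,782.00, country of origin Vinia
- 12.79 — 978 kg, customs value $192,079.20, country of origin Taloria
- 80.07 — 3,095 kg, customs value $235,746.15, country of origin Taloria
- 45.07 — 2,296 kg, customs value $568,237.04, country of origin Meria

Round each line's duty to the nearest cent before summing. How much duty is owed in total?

Line 1 (30.86, Vinia, 3,740 kg, $782,782.00):
Base rate for 30.86 is 17%.
30.86 has an FTA preferential rate, but origin Vinia is not Meria; base rate stands.
Duty = $782,782.00 × 17% = $133,072.94.
Line 2 (12.79, Taloria, 978 kg, $192,079.20):
Base rate for 12.79 is 1.5%.
12.79 has an FTA preferential rate, but origin Taloria is not Meria; base rate stands.
Duty = $192,079.20 × 1.5% = $2,881.19.
Line 3 (80.07, Taloria, 3,095 kg, $235,746.15):
Base rate for 80.07 is 7.5% + $1.44/kg.
The additional-duty order on 80.07 targets Vinia, not Taloria; it does not apply.
Duty = $235,746.15 × 7.5% + 3,095 × $1.44 = $22,137.76.
Line 4 (45.07, Meria, 2,296 kg, $568,237.04):
Base rate for 45.07 is 2.5%.
Origin Meria qualifies under the Quenador–Meria agreement and 45.07 is covered: preferential rate Free applies instead.
The additional-duty order on 45.07 targets Vinia, not Meria; it does not apply.
Duty = $568,237.04 × 0% = $0.00.
Total = $133,072.94 + $2,881.19 + $22,137.76 + $0.00 = $158,091.89.

$158,091.89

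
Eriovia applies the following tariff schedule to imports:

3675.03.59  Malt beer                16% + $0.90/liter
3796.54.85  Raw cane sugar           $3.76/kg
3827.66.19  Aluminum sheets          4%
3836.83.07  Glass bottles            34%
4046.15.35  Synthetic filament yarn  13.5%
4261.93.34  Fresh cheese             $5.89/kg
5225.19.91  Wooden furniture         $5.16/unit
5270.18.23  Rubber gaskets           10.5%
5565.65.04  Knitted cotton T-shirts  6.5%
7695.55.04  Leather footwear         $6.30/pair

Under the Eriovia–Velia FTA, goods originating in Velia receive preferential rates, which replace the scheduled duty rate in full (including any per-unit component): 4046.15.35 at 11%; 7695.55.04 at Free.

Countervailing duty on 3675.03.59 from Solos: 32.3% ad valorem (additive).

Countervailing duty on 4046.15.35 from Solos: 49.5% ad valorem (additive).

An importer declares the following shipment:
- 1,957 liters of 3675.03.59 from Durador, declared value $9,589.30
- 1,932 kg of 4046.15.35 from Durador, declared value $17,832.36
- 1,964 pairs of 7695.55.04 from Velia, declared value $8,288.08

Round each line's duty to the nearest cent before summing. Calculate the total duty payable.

Line 1 (3675.03.59, Durador, 1,957 liters, $9,589.30):
Base rate for 3675.03.59 is 16% + $0.90/liter.
The additional-duty order on 3675.03.59 targets Solos, not Durador; it does not apply.
Duty = $9,589.30 × 16% + 1,957 × $0.90 = $3,295.59.
Line 2 (4046.15.35, Durador, 1,932 kg, $17,832.36):
Base rate for 4046.15.35 is 13.5%.
4046.15.35 has an FTA preferential rate, but origin Durador is not Velia; base rate stands.
The additional-duty order on 4046.15.35 targets Solos, not Durador; it does not apply.
Duty = $17,832.36 × 13.5% = $2,407.37.
Line 3 (7695.55.04, Velia, 1,964 pairs, $8,288.08):
Base rate for 7695.55.04 is $6.30/pair.
Origin Velia qualifies under the Eriovia–Velia agreement and 7695.55.04 is covered: preferential rate Free applies instead.
Duty = $8,288.08 × 0% = $0.00.
Total = $3,295.59 + $2,407.37 + $0.00 = $5,702.96.

$5,702.96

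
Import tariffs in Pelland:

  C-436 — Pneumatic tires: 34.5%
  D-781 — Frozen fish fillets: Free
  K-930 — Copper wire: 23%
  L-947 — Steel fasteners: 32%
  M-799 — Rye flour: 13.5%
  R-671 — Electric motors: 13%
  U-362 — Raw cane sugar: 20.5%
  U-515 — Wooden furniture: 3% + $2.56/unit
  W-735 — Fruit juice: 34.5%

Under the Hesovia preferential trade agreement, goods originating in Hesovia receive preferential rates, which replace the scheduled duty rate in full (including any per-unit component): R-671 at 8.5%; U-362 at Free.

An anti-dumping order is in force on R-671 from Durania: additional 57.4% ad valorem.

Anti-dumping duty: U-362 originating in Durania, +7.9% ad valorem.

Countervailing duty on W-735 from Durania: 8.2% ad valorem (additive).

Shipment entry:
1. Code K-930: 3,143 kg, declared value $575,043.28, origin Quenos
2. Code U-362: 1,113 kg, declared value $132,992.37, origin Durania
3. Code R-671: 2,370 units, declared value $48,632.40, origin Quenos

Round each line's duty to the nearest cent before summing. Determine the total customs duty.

Line 1 (K-930, Quenos, 3,143 kg, $575,043.28):
Base rate for K-930 is 23%.
Duty = $575,043.28 × 23% = $132,259.95.
Line 2 (U-362, Durania, 1,113 kg, $132,992.37):
Base rate for U-362 is 20.5%.
U-362 has an FTA preferential rate, but origin Durania is not Hesovia; base rate stands.
Additional duty on U-362 from Durania: +7.9%. Applied ad valorem rate: 20.5% + 7.9% = 28.4%.
Duty = $132,992.37 × 28.4% = $37,769.83.
Line 3 (R-671, Quenos, 2,370 units, $48,632.40):
Base rate for R-671 is 13%.
R-671 has an FTA preferential rate, but origin Quenos is not Hesovia; base rate stands.
The additional-duty order on R-671 targets Durania, not Quenos; it does not apply.
Duty = $48,632.40 × 13% = $6,322.21.
Total = $132,259.95 + $37,769.83 + $6,322.21 = $176,351.99.

$176,351.99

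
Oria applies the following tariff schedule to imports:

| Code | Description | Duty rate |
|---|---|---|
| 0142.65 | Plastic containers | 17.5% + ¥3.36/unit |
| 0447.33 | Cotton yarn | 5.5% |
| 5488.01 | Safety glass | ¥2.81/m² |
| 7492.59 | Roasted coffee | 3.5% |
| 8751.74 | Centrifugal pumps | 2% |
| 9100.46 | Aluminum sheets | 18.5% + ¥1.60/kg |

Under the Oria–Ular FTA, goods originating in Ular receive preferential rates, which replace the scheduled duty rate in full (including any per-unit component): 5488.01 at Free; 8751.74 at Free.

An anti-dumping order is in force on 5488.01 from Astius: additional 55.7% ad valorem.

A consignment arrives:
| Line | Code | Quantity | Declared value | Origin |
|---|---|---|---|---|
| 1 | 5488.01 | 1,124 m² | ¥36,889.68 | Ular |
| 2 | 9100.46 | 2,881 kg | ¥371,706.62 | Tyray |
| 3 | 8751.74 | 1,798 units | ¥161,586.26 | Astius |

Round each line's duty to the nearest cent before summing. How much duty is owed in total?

¥76,607.05

Line 1 (5488.01, Ular, 1,124 m², ¥36,889.68):
Base rate for 5488.01 is ¥2.81/m².
Origin Ular qualifies under the Oria–Ular agreement and 5488.01 is covered: preferential rate Free applies instead.
The additional-duty order on 5488.01 targets Astius, not Ular; it does not apply.
Duty = ¥36,889.68 × 0% = ¥0.00.
Line 2 (9100.46, Tyray, 2,881 kg, ¥371,706.62):
Base rate for 9100.46 is 18.5% + ¥1.60/kg.
Duty = ¥371,706.62 × 18.5% + 2,881 × ¥1.60 = ¥73,375.32.
Line 3 (8751.74, Astius, 1,798 units, ¥161,586.26):
Base rate for 8751.74 is 2%.
8751.74 has an FTA preferential rate, but origin Astius is not Ular; base rate stands.
Duty = ¥161,586.26 × 2% = ¥3,231.73.
Total = ¥0.00 + ¥73,375.32 + ¥3,231.73 = ¥76,607.05.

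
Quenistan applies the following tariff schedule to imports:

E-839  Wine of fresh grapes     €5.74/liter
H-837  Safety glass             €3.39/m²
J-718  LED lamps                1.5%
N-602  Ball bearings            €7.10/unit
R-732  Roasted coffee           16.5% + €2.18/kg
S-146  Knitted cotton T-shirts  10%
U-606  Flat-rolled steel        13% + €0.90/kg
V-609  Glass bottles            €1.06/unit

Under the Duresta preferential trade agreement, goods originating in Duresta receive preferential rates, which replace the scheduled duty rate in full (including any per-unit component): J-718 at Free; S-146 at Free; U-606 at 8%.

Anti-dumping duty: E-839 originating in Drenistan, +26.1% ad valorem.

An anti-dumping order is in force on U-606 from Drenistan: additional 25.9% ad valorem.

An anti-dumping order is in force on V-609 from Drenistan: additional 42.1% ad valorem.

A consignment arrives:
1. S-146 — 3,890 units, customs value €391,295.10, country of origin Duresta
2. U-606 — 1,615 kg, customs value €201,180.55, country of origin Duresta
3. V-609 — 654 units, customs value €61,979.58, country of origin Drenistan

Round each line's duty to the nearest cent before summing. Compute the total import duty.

€42,881.08

Line 1 (S-146, Duresta, 3,890 units, €391,295.10):
Base rate for S-146 is 10%.
Origin Duresta qualifies under the Quenistan–Duresta agreement and S-146 is covered: preferential rate Free applies instead.
Duty = €391,295.10 × 0% = €0.00.
Line 2 (U-606, Duresta, 1,615 kg, €201,180.55):
Base rate for U-606 is 13% + €0.90/kg.
Origin Duresta qualifies under the Quenistan–Duresta agreement and U-606 is covered: preferential rate 8% applies instead.
The additional-duty order on U-606 targets Drenistan, not Duresta; it does not apply.
Duty = €201,180.55 × 8% = €16,094.44.
Line 3 (V-609, Drenistan, 654 units, €61,979.58):
Base rate for V-609 is €1.06/unit.
Additional duty on V-609 from Drenistan: +42.1% ad valorem. Applied ad valorem rate = 42.1%.
Duty = €61,979.58 × 42.1% + 654 × €1.06 = €26,786.64.
Total = €0.00 + €16,094.44 + €26,786.64 = €42,881.08.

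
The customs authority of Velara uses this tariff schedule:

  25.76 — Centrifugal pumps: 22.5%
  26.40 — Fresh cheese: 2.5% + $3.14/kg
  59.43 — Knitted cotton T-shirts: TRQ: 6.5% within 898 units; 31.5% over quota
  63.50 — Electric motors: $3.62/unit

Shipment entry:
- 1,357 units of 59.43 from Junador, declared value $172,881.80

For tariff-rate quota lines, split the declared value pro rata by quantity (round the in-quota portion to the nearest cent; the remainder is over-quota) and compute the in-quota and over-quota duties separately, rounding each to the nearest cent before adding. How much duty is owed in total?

$25,856.47

Line 1 (59.43, Junador, 1,357 units, $172,881.80):
Code 59.43 is under a tariff-rate quota (threshold 898 units). In-quota: 898 units at 6.5%; over-quota: 459 units at 31.5%.
Pro-rata value split: in-quota = $172,881.80 × 898/1,357 = $114,405.20; over-quota = $172,881.80 − $114,405.20 = $58,476.60.
In-quota duty = $114,405.20 × 6.5% = $7,436.34. Over-quota duty = $58,476.60 × 31.5% = $18,420.13.
Line duty = $7,436.34 + $18,420.13 = $25,856.47.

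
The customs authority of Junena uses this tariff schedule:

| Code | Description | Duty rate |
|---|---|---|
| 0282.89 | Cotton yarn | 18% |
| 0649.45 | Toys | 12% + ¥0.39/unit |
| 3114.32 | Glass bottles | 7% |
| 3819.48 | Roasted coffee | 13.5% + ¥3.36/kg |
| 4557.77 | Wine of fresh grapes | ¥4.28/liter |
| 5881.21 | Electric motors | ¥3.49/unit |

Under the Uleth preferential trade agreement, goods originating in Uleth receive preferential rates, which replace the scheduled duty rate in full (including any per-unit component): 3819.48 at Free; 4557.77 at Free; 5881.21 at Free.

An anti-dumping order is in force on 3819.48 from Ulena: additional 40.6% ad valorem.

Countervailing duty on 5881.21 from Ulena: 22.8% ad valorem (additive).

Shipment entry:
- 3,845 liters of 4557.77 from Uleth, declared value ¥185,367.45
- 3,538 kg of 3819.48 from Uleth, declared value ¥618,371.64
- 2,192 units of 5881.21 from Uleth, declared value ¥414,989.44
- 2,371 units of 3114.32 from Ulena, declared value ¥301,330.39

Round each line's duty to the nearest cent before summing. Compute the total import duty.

Line 1 (4557.77, Uleth, 3,845 liters, ¥185,367.45):
Base rate for 4557.77 is ¥4.28/liter.
Origin Uleth qualifies under the Junena–Uleth agreement and 4557.77 is covered: preferential rate Free applies instead.
Duty = ¥185,367.45 × 0% = ¥0.00.
Line 2 (3819.48, Uleth, 3,538 kg, ¥618,371.64):
Base rate for 3819.48 is 13.5% + ¥3.36/kg.
Origin Uleth qualifies under the Junena–Uleth agreement and 3819.48 is covered: preferential rate Free applies instead.
The additional-duty order on 3819.48 targets Ulena, not Uleth; it does not apply.
Duty = ¥618,371.64 × 0% = ¥0.00.
Line 3 (5881.21, Uleth, 2,192 units, ¥414,989.44):
Base rate for 5881.21 is ¥3.49/unit.
Origin Uleth qualifies under the Junena–Uleth agreement and 5881.21 is covered: preferential rate Free applies instead.
The additional-duty order on 5881.21 targets Ulena, not Uleth; it does not apply.
Duty = ¥414,989.44 × 0% = ¥0.00.
Line 4 (3114.32, Ulena, 2,371 units, ¥301,330.39):
Base rate for 3114.32 is 7%.
Duty = ¥301,330.39 × 7% = ¥21,093.13.
Total = ¥0.00 + ¥0.00 + ¥0.00 + ¥21,093.13 = ¥21,093.13.

¥21,093.13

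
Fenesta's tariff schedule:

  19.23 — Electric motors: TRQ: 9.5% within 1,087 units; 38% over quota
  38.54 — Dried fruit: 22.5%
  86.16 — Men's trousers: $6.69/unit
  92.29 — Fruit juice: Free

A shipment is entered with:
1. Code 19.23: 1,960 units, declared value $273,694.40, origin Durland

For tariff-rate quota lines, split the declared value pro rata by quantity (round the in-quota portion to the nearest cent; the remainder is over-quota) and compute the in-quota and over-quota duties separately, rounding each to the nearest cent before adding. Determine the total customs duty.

Line 1 (19.23, Durland, 1,960 units, $273,694.40):
Code 19.23 is under a tariff-rate quota (threshold 1,087 units). In-quota: 1,087 units at 9.5%; over-quota: 873 units at 38%.
Pro-rata value split: in-quota = $273,694.40 × 1,087/1,960 = $151,788.68; over-quota = $273,694.40 − $151,788.68 = $121,905.72.
In-quota duty = $151,788.68 × 9.5% = $14,419.92. Over-quota duty = $121,905.72 × 38% = $46,324.17.
Line duty = $14,419.92 + $46,324.17 = $60,744.09.

$60,744.09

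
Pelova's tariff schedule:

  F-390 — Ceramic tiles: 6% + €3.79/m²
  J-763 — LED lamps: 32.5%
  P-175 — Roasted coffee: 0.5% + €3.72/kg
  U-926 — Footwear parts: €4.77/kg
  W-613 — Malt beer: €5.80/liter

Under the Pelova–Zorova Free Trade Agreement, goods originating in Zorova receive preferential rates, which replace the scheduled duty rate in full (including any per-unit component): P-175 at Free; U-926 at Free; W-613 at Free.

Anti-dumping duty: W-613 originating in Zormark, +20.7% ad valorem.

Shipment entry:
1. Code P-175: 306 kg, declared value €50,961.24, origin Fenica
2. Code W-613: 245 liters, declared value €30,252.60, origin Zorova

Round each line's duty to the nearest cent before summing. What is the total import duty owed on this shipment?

Line 1 (P-175, Fenica, 306 kg, €50,961.24):
Base rate for P-175 is 0.5% + €3.72/kg.
P-175 has an FTA preferential rate, but origin Fenica is not Zorova; base rate stands.
Duty = €50,961.24 × 0.5% + 306 × €3.72 = €1,393.13.
Line 2 (W-613, Zorova, 245 liters, €30,252.60):
Base rate for W-613 is €5.80/liter.
Origin Zorova qualifies under the Pelova–Zorova agreement and W-613 is covered: preferential rate Free applies instead.
The additional-duty order on W-613 targets Zormark, not Zorova; it does not apply.
Duty = €30,252.60 × 0% = €0.00.
Total = €1,393.13 + €0.00 = €1,393.13.

€1,393.13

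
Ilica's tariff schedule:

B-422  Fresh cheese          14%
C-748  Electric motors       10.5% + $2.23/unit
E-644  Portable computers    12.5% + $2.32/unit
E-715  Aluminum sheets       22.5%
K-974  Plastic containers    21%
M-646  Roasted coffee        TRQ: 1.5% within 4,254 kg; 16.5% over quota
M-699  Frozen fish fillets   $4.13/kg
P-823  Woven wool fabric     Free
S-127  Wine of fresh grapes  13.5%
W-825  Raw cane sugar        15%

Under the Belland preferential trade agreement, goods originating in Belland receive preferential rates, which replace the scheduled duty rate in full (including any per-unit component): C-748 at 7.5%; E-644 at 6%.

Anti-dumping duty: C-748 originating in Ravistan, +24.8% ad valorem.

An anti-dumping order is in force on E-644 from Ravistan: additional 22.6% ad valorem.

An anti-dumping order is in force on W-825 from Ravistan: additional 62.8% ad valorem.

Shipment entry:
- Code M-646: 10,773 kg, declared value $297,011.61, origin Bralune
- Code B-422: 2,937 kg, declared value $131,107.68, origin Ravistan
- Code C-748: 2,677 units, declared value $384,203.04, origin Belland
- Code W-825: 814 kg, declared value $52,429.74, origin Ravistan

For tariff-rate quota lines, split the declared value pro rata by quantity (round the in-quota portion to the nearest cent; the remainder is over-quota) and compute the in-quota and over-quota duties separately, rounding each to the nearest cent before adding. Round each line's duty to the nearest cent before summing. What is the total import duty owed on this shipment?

$119,375.15

Line 1 (M-646, Bralune, 10,773 kg, $297,011.61):
Code M-646 is under a tariff-rate quota (threshold 4,254 kg). In-quota: 4,254 kg at 1.5%; over-quota: 6,519 kg at 16.5%.
Pro-rata value split: in-quota = $297,011.61 × 4,254/10,773 = $117,282.78; over-quota = $297,011.61 − $117,282.78 = $179,728.83.
In-quota duty = $117,282.78 × 1.5% = $1,759.24. Over-quota duty = $179,728.83 × 16.5% = $29,655.26.
Line duty = $1,759.24 + $29,655.26 = $31,414.50.
Line 2 (B-422, Ravistan, 2,937 kg, $131,107.68):
Base rate for B-422 is 14%.
Duty = $131,107.68 × 14% = $18,355.08.
Line 3 (C-748, Belland, 2,677 units, $384,203.04):
Base rate for C-748 is 10.5% + $2.23/unit.
Origin Belland qualifies under the Ilica–Belland agreement and C-748 is covered: preferential rate 7.5% applies instead.
The additional-duty order on C-748 targets Ravistan, not Belland; it does not apply.
Duty = $384,203.04 × 7.5% = $28,815.23.
Line 4 (W-825, Ravistan, 814 kg, $52,429.74):
Base rate for W-825 is 15%.
Additional duty on W-825 from Ravistan: +62.8%. Applied ad valorem rate: 15% + 62.8% = 77.8%.
Duty = $52,429.74 × 77.8% = $40,790.34.
Total = $31,414.50 + $18,355.08 + $28,815.23 + $40,790.34 = $119,375.15.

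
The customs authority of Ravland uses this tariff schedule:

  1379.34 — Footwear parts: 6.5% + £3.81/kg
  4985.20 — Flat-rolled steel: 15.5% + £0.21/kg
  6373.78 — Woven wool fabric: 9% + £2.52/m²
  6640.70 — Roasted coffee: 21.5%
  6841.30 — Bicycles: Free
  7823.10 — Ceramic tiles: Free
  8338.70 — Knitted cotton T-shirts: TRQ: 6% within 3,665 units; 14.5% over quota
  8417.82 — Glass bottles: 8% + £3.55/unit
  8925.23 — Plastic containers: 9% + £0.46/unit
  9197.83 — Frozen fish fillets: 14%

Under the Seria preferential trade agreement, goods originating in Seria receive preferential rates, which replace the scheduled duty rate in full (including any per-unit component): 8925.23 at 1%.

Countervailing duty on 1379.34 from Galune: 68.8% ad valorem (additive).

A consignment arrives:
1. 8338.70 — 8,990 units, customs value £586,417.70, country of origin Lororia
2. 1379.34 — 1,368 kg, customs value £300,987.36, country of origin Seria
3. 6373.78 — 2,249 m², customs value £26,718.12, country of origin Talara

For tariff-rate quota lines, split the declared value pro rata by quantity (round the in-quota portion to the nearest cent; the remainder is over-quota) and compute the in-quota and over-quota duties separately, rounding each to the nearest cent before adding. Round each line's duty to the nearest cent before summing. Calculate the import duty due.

Line 1 (8338.70, Lororia, 8,990 units, £586,417.70):
Code 8338.70 is under a tariff-rate quota (threshold 3,665 units). In-quota: 3,665 units at 6%; over-quota: 5,325 units at 14.5%.
Pro-rata value split: in-quota = £586,417.70 × 3,665/8,990 = £239,067.95; over-quota = £586,417.70 − £239,067.95 = £347,349.75.
In-quota duty = £239,067.95 × 6% = £14,344.08. Over-quota duty = £347,349.75 × 14.5% = £50,365.71.
Line duty = £14,344.08 + £50,365.71 = £64,709.79.
Line 2 (1379.34, Seria, 1,368 kg, £300,987.36):
Base rate for 1379.34 is 6.5% + £3.81/kg.
Origin Seria is the FTA partner but 1379.34 is not on the preference list; base rate stands.
The additional-duty order on 1379.34 targets Galune, not Seria; it does not apply.
Duty = £300,987.36 × 6.5% + 1,368 × £3.81 = £24,776.26.
Line 3 (6373.78, Talara, 2,249 m², £26,718.12):
Base rate for 6373.78 is 9% + £2.52/m².
Duty = £26,718.12 × 9% + 2,249 × £2.52 = £8,072.11.
Total = £64,709.79 + £24,776.26 + £8,072.11 = £97,558.16.

£97,558.16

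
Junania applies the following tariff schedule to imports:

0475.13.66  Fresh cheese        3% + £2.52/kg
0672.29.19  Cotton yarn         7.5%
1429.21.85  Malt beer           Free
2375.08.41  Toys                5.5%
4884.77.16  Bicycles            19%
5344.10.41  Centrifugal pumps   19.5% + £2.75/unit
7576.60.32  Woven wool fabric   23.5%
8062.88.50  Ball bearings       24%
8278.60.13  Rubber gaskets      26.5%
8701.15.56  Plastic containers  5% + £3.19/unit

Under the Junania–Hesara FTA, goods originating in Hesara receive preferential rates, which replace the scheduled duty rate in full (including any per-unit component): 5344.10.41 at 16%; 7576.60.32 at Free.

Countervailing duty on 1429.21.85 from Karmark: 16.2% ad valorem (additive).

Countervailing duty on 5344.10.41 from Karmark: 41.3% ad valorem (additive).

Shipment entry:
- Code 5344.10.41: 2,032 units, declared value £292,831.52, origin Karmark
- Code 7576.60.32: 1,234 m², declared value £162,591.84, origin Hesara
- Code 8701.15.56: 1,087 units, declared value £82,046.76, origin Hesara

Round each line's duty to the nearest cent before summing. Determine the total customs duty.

Line 1 (5344.10.41, Karmark, 2,032 units, £292,831.52):
Base rate for 5344.10.41 is 19.5% + £2.75/unit.
5344.10.41 has an FTA preferential rate, but origin Karmark is not Hesara; base rate stands.
Additional duty on 5344.10.41 from Karmark: +41.3%. Applied ad valorem rate: 19.5% + 41.3% = 60.8%.
Duty = £292,831.52 × 60.8% + 2,032 × £2.75 = £183,629.56.
Line 2 (7576.60.32, Hesara, 1,234 m², £162,591.84):
Base rate for 7576.60.32 is 23.5%.
Origin Hesara qualifies under the Junania–Hesara agreement and 7576.60.32 is covered: preferential rate Free applies instead.
Duty = £162,591.84 × 0% = £0.00.
Line 3 (8701.15.56, Hesara, 1,087 units, £82,046.76):
Base rate for 8701.15.56 is 5% + £3.19/unit.
Origin Hesara is the FTA partner but 8701.15.56 is not on the preference list; base rate stands.
Duty = £82,046.76 × 5% + 1,087 × £3.19 = £7,569.87.
Total = £183,629.56 + £0.00 + £7,569.87 = £191,199.43.

£191,199.43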